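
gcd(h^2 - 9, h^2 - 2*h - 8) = 1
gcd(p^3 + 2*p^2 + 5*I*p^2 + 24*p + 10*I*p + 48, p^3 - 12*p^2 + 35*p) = 1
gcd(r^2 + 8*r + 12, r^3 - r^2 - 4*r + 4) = r + 2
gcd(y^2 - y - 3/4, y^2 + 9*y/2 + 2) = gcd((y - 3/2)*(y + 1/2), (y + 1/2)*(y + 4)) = y + 1/2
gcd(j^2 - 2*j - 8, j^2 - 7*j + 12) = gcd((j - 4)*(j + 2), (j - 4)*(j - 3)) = j - 4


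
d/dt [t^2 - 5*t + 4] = 2*t - 5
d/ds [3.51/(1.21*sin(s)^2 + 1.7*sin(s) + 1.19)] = -(8.4942*sin(s) + 5.967)*cos(s)/(1.21*sin(s)^2 + 1.7*sin(s) + 1.19)^2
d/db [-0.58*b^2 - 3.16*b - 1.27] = -1.16*b - 3.16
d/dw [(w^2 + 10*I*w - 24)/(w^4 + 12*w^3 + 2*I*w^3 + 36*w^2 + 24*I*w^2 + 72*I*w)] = (-2*w^4 - 32*I*w^3 + w^2*(136 - 48*I) + w*(288 + 144*I) + 288*I)/(w^7 + w^6*(18 + 4*I) + w^5*(104 + 72*I) + w^4*(144 + 432*I) + w^3*(-432 + 864*I) - 864*w^2)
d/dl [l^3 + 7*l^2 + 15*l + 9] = 3*l^2 + 14*l + 15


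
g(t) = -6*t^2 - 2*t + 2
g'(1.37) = -18.44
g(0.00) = 2.00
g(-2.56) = -32.20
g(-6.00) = -202.00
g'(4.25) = -53.00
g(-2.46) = -29.39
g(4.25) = -114.88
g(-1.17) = -3.87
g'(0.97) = -13.64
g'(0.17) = -4.04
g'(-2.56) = 28.72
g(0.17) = 1.49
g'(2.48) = -31.76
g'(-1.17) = 12.04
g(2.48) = -39.86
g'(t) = -12*t - 2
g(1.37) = -12.00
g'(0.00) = -2.00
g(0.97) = -5.59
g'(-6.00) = 70.00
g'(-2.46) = 27.52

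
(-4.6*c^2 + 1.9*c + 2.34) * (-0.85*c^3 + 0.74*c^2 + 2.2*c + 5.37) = 3.91*c^5 - 5.019*c^4 - 10.703*c^3 - 18.7904*c^2 + 15.351*c + 12.5658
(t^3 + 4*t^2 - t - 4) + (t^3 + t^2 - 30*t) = 2*t^3 + 5*t^2 - 31*t - 4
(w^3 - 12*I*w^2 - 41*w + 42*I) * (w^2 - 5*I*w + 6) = w^5 - 17*I*w^4 - 95*w^3 + 175*I*w^2 - 36*w + 252*I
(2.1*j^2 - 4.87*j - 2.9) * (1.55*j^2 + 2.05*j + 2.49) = 3.255*j^4 - 3.2435*j^3 - 9.2495*j^2 - 18.0713*j - 7.221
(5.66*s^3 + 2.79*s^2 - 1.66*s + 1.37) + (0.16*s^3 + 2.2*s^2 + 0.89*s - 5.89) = 5.82*s^3 + 4.99*s^2 - 0.77*s - 4.52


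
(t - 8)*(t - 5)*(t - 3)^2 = t^4 - 19*t^3 + 127*t^2 - 357*t + 360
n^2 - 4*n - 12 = (n - 6)*(n + 2)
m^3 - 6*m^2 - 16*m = m*(m - 8)*(m + 2)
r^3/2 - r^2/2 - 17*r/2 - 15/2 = (r/2 + 1/2)*(r - 5)*(r + 3)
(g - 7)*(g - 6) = g^2 - 13*g + 42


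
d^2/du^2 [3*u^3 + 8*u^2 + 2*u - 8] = 18*u + 16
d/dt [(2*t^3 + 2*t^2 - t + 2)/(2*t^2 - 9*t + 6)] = 4*(t^4 - 9*t^3 + 5*t^2 + 4*t + 3)/(4*t^4 - 36*t^3 + 105*t^2 - 108*t + 36)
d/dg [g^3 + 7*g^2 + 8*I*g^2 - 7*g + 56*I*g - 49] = 3*g^2 + g*(14 + 16*I) - 7 + 56*I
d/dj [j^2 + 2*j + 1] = 2*j + 2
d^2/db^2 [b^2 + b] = 2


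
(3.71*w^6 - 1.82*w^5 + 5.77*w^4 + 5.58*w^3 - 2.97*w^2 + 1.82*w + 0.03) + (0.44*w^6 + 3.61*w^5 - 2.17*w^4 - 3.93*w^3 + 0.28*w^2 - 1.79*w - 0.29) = 4.15*w^6 + 1.79*w^5 + 3.6*w^4 + 1.65*w^3 - 2.69*w^2 + 0.03*w - 0.26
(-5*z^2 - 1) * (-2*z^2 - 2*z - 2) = 10*z^4 + 10*z^3 + 12*z^2 + 2*z + 2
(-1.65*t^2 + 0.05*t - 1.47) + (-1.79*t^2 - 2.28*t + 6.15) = -3.44*t^2 - 2.23*t + 4.68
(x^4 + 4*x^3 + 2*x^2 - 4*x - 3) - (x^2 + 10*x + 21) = x^4 + 4*x^3 + x^2 - 14*x - 24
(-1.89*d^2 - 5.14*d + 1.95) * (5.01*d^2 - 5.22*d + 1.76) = -9.4689*d^4 - 15.8856*d^3 + 33.2739*d^2 - 19.2254*d + 3.432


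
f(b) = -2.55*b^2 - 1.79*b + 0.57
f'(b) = -5.1*b - 1.79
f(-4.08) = -34.58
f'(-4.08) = 19.02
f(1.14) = -4.78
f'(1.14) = -7.60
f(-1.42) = -2.03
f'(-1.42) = 5.45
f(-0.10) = 0.72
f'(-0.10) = -1.28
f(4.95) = -70.77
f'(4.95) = -27.04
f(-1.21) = -1.00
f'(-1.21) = 4.38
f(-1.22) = -1.04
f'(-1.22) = 4.43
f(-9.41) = -208.38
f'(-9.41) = 46.20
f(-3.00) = -17.01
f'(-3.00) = 13.51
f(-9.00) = -189.87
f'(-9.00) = 44.11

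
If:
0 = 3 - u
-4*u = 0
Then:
No Solution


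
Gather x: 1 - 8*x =1 - 8*x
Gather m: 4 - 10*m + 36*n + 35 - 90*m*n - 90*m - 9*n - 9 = m*(-90*n - 100) + 27*n + 30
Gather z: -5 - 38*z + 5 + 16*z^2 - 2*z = 16*z^2 - 40*z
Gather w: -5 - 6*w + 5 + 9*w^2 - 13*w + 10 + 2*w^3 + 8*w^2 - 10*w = 2*w^3 + 17*w^2 - 29*w + 10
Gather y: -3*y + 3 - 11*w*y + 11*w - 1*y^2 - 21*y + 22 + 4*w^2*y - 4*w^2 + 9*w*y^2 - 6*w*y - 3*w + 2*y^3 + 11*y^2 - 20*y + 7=-4*w^2 + 8*w + 2*y^3 + y^2*(9*w + 10) + y*(4*w^2 - 17*w - 44) + 32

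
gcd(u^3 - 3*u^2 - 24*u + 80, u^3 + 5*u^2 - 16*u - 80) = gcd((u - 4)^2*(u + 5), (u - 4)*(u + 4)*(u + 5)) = u^2 + u - 20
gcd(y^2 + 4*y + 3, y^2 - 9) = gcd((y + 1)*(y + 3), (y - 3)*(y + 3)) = y + 3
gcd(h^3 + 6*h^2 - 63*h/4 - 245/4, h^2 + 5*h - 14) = h + 7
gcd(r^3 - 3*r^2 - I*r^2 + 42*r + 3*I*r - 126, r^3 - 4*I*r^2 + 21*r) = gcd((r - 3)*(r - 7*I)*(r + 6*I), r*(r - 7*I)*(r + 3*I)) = r - 7*I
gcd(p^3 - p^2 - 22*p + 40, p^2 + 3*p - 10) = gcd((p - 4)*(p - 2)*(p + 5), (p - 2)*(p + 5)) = p^2 + 3*p - 10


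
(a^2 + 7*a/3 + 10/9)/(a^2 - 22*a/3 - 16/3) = (a + 5/3)/(a - 8)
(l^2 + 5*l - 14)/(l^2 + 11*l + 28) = (l - 2)/(l + 4)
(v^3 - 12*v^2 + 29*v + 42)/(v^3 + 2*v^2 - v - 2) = (v^2 - 13*v + 42)/(v^2 + v - 2)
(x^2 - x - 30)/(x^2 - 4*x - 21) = (-x^2 + x + 30)/(-x^2 + 4*x + 21)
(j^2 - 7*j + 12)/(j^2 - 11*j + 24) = (j - 4)/(j - 8)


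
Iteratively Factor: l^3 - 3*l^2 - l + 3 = (l - 3)*(l^2 - 1) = (l - 3)*(l - 1)*(l + 1)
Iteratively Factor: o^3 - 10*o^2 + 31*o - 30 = (o - 3)*(o^2 - 7*o + 10) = (o - 5)*(o - 3)*(o - 2)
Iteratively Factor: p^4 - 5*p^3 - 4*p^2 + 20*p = (p - 5)*(p^3 - 4*p) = (p - 5)*(p + 2)*(p^2 - 2*p) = p*(p - 5)*(p + 2)*(p - 2)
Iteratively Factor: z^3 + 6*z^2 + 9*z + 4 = (z + 1)*(z^2 + 5*z + 4) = (z + 1)*(z + 4)*(z + 1)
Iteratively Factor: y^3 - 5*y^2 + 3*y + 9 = (y + 1)*(y^2 - 6*y + 9) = (y - 3)*(y + 1)*(y - 3)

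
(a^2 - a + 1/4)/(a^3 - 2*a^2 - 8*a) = (-a^2 + a - 1/4)/(a*(-a^2 + 2*a + 8))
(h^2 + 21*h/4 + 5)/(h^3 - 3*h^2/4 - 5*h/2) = (h + 4)/(h*(h - 2))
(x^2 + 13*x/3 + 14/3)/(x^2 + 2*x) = (x + 7/3)/x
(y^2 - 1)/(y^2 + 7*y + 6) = (y - 1)/(y + 6)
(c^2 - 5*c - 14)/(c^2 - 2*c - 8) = (c - 7)/(c - 4)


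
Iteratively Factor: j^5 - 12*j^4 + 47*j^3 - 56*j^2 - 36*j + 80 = (j - 2)*(j^4 - 10*j^3 + 27*j^2 - 2*j - 40) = (j - 4)*(j - 2)*(j^3 - 6*j^2 + 3*j + 10) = (j - 5)*(j - 4)*(j - 2)*(j^2 - j - 2) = (j - 5)*(j - 4)*(j - 2)*(j + 1)*(j - 2)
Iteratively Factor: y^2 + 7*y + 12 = (y + 4)*(y + 3)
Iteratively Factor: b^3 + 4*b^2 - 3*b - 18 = (b + 3)*(b^2 + b - 6) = (b + 3)^2*(b - 2)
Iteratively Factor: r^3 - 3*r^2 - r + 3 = (r + 1)*(r^2 - 4*r + 3) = (r - 1)*(r + 1)*(r - 3)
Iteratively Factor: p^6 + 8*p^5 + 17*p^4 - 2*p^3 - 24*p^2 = (p - 1)*(p^5 + 9*p^4 + 26*p^3 + 24*p^2) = (p - 1)*(p + 4)*(p^4 + 5*p^3 + 6*p^2) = (p - 1)*(p + 3)*(p + 4)*(p^3 + 2*p^2) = p*(p - 1)*(p + 3)*(p + 4)*(p^2 + 2*p) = p*(p - 1)*(p + 2)*(p + 3)*(p + 4)*(p)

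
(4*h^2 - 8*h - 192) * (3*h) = 12*h^3 - 24*h^2 - 576*h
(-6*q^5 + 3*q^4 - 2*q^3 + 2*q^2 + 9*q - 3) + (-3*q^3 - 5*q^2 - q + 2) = -6*q^5 + 3*q^4 - 5*q^3 - 3*q^2 + 8*q - 1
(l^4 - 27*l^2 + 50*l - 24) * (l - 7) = l^5 - 7*l^4 - 27*l^3 + 239*l^2 - 374*l + 168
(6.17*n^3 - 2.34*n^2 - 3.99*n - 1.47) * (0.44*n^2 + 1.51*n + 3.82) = 2.7148*n^5 + 8.2871*n^4 + 18.2804*n^3 - 15.6105*n^2 - 17.4615*n - 5.6154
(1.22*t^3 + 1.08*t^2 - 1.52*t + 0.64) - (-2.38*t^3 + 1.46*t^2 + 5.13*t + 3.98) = 3.6*t^3 - 0.38*t^2 - 6.65*t - 3.34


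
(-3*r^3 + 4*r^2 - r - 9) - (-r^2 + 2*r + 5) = -3*r^3 + 5*r^2 - 3*r - 14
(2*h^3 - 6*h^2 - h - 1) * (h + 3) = 2*h^4 - 19*h^2 - 4*h - 3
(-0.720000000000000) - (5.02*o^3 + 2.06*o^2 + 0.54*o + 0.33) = -5.02*o^3 - 2.06*o^2 - 0.54*o - 1.05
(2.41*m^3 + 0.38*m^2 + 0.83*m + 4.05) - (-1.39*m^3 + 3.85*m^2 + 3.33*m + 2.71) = 3.8*m^3 - 3.47*m^2 - 2.5*m + 1.34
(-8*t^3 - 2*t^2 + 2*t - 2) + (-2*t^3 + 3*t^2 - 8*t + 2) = -10*t^3 + t^2 - 6*t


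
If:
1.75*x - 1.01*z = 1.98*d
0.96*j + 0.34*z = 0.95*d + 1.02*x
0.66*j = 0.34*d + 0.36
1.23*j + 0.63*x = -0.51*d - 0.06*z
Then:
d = 1.77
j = 1.46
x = -3.38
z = -9.32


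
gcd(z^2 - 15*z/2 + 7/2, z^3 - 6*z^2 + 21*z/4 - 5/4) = z - 1/2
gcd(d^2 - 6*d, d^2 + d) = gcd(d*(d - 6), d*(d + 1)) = d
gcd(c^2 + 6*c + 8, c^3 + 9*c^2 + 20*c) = c + 4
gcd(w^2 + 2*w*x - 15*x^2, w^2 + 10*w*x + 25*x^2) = w + 5*x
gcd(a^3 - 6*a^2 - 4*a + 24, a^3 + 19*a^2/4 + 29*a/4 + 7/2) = a + 2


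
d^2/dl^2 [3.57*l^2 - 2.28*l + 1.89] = 7.14000000000000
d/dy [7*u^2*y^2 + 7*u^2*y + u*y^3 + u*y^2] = u*(14*u*y + 7*u + 3*y^2 + 2*y)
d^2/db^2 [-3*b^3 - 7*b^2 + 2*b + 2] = -18*b - 14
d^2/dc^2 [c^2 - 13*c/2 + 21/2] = 2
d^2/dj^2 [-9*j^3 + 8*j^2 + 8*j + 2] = 16 - 54*j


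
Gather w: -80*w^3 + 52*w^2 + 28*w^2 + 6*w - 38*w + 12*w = -80*w^3 + 80*w^2 - 20*w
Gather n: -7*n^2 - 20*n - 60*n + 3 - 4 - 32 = -7*n^2 - 80*n - 33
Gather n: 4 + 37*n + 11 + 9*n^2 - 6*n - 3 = 9*n^2 + 31*n + 12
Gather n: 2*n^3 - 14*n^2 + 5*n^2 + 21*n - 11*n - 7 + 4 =2*n^3 - 9*n^2 + 10*n - 3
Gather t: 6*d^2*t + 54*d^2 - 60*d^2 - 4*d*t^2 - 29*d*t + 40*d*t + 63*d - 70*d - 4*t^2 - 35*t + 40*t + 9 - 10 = -6*d^2 - 7*d + t^2*(-4*d - 4) + t*(6*d^2 + 11*d + 5) - 1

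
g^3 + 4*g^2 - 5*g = g*(g - 1)*(g + 5)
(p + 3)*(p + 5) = p^2 + 8*p + 15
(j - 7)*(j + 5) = j^2 - 2*j - 35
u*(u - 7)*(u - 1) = u^3 - 8*u^2 + 7*u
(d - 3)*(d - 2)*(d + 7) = d^3 + 2*d^2 - 29*d + 42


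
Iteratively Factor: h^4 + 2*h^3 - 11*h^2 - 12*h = (h + 1)*(h^3 + h^2 - 12*h) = (h + 1)*(h + 4)*(h^2 - 3*h) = (h - 3)*(h + 1)*(h + 4)*(h)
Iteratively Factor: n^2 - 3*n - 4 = (n + 1)*(n - 4)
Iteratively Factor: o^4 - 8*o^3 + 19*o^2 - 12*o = (o)*(o^3 - 8*o^2 + 19*o - 12) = o*(o - 1)*(o^2 - 7*o + 12) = o*(o - 4)*(o - 1)*(o - 3)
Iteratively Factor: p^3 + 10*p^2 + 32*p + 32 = (p + 4)*(p^2 + 6*p + 8) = (p + 4)^2*(p + 2)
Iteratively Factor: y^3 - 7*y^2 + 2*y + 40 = (y - 4)*(y^2 - 3*y - 10) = (y - 5)*(y - 4)*(y + 2)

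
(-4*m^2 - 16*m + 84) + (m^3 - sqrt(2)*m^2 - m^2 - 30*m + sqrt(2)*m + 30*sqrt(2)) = m^3 - 5*m^2 - sqrt(2)*m^2 - 46*m + sqrt(2)*m + 30*sqrt(2) + 84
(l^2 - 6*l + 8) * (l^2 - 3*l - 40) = l^4 - 9*l^3 - 14*l^2 + 216*l - 320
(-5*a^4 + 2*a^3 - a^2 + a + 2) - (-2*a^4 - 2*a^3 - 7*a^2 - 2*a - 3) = -3*a^4 + 4*a^3 + 6*a^2 + 3*a + 5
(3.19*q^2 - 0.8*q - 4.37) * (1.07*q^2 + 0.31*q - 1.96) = 3.4133*q^4 + 0.1329*q^3 - 11.1763*q^2 + 0.2133*q + 8.5652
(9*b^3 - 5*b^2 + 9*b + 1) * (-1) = -9*b^3 + 5*b^2 - 9*b - 1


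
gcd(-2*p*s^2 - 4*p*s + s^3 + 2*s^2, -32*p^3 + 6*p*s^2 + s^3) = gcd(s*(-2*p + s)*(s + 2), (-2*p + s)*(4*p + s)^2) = 2*p - s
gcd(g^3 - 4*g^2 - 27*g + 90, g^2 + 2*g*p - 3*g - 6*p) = g - 3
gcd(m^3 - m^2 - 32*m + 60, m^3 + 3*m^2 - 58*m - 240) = m + 6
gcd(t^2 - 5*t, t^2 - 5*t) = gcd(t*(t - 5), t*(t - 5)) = t^2 - 5*t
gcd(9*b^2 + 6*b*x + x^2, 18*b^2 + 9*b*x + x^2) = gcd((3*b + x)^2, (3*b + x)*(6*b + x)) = 3*b + x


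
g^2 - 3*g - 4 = (g - 4)*(g + 1)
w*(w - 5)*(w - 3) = w^3 - 8*w^2 + 15*w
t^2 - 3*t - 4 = (t - 4)*(t + 1)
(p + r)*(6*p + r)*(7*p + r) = 42*p^3 + 55*p^2*r + 14*p*r^2 + r^3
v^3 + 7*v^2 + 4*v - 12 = (v - 1)*(v + 2)*(v + 6)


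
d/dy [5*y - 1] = 5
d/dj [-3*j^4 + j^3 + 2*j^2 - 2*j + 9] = -12*j^3 + 3*j^2 + 4*j - 2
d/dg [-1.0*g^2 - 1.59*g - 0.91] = -2.0*g - 1.59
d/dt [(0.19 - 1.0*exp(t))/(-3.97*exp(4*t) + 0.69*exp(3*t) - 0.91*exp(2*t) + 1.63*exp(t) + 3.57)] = (-11.91*exp(4*t) + 4.3972*exp(3*t) - 1.3033*exp(2*t) + 0.3458*exp(t) - 3.8797)*exp(t)/(15.7609*exp(8*t) - 5.4786*exp(7*t) + 7.7015*exp(6*t) - 14.198*exp(5*t) - 25.2683*exp(4*t) + 1.96*exp(3*t) - 3.8405*exp(2*t) + 11.6382*exp(t) + 12.7449)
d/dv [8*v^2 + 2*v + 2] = 16*v + 2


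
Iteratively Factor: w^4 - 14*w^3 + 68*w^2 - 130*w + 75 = (w - 1)*(w^3 - 13*w^2 + 55*w - 75) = (w - 5)*(w - 1)*(w^2 - 8*w + 15) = (w - 5)^2*(w - 1)*(w - 3)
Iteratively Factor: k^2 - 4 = (k + 2)*(k - 2)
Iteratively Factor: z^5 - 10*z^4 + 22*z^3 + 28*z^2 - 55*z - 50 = (z + 1)*(z^4 - 11*z^3 + 33*z^2 - 5*z - 50) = (z + 1)^2*(z^3 - 12*z^2 + 45*z - 50) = (z - 5)*(z + 1)^2*(z^2 - 7*z + 10) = (z - 5)*(z - 2)*(z + 1)^2*(z - 5)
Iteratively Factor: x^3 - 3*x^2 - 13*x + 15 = (x + 3)*(x^2 - 6*x + 5) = (x - 1)*(x + 3)*(x - 5)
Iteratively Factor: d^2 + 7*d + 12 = (d + 4)*(d + 3)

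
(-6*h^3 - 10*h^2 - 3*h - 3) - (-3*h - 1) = -6*h^3 - 10*h^2 - 2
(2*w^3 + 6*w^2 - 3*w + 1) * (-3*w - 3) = -6*w^4 - 24*w^3 - 9*w^2 + 6*w - 3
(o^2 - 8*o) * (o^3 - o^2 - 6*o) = o^5 - 9*o^4 + 2*o^3 + 48*o^2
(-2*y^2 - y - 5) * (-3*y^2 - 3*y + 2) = 6*y^4 + 9*y^3 + 14*y^2 + 13*y - 10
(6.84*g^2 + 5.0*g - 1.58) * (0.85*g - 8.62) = 5.814*g^3 - 54.7108*g^2 - 44.443*g + 13.6196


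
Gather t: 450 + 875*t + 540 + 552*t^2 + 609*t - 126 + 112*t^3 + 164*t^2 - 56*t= 112*t^3 + 716*t^2 + 1428*t + 864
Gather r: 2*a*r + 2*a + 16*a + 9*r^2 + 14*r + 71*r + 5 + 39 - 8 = 18*a + 9*r^2 + r*(2*a + 85) + 36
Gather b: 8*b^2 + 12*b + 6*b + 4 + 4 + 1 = 8*b^2 + 18*b + 9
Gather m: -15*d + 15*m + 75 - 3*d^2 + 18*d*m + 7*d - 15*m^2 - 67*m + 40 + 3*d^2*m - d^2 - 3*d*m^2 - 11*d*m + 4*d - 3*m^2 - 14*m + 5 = -4*d^2 - 4*d + m^2*(-3*d - 18) + m*(3*d^2 + 7*d - 66) + 120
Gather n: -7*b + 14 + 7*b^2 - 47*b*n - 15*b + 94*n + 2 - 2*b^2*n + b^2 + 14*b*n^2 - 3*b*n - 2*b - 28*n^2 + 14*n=8*b^2 - 24*b + n^2*(14*b - 28) + n*(-2*b^2 - 50*b + 108) + 16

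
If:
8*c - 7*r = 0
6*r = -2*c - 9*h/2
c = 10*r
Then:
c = 0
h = 0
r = 0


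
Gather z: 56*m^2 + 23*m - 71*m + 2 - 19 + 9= 56*m^2 - 48*m - 8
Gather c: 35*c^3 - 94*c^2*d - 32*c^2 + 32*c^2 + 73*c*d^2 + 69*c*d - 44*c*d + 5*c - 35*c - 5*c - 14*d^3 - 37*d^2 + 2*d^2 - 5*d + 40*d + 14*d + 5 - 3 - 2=35*c^3 - 94*c^2*d + c*(73*d^2 + 25*d - 35) - 14*d^3 - 35*d^2 + 49*d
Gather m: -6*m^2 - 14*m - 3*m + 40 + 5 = -6*m^2 - 17*m + 45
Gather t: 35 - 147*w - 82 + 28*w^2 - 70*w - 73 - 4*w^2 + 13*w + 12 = 24*w^2 - 204*w - 108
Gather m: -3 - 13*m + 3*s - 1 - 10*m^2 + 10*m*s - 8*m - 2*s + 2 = -10*m^2 + m*(10*s - 21) + s - 2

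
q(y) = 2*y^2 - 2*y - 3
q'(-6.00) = -26.00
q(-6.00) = 81.00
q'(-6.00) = -26.00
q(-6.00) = 81.00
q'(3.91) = 13.64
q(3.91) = 19.76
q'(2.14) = 6.56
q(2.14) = 1.88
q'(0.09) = -1.64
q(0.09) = -3.16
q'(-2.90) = -13.60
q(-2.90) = 19.62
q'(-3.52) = -16.08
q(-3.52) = 28.82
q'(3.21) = 10.84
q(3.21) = 11.19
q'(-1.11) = -6.44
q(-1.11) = 1.68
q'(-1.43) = -7.72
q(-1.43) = 3.95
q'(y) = 4*y - 2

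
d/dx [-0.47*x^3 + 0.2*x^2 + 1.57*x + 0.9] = -1.41*x^2 + 0.4*x + 1.57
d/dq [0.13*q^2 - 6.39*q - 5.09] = 0.26*q - 6.39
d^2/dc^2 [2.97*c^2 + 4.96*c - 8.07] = 5.94000000000000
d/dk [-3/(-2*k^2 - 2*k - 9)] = 6*(-2*k - 1)/(2*k^2 + 2*k + 9)^2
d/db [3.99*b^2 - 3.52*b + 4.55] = 7.98*b - 3.52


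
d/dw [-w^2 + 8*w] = 8 - 2*w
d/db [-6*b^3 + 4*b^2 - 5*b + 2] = -18*b^2 + 8*b - 5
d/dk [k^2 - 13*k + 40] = 2*k - 13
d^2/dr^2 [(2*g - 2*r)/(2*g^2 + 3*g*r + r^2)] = 4*((g - r)*(3*g + 2*r)^2 + (2*g + 3*r)*(2*g^2 + 3*g*r + r^2))/(2*g^2 + 3*g*r + r^2)^3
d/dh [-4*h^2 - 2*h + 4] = -8*h - 2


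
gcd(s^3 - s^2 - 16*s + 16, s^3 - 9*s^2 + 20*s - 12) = s - 1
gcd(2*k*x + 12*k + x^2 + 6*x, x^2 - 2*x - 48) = x + 6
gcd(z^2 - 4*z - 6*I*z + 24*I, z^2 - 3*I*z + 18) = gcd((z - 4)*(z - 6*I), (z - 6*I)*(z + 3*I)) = z - 6*I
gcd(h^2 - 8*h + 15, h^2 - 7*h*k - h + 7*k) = 1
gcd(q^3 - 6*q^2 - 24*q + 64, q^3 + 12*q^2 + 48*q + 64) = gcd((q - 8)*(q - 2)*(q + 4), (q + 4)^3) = q + 4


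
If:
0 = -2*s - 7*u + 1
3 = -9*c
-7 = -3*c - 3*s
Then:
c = -1/3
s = 8/3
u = -13/21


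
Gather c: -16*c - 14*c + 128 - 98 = 30 - 30*c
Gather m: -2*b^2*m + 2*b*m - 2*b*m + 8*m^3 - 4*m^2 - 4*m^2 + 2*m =8*m^3 - 8*m^2 + m*(2 - 2*b^2)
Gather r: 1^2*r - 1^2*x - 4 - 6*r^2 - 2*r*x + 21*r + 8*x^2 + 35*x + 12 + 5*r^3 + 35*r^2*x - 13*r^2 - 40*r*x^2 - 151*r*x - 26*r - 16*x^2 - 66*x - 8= 5*r^3 + r^2*(35*x - 19) + r*(-40*x^2 - 153*x - 4) - 8*x^2 - 32*x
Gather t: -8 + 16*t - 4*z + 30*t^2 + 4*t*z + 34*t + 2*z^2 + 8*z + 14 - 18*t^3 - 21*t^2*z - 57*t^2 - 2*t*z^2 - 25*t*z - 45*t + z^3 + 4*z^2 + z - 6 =-18*t^3 + t^2*(-21*z - 27) + t*(-2*z^2 - 21*z + 5) + z^3 + 6*z^2 + 5*z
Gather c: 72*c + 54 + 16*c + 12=88*c + 66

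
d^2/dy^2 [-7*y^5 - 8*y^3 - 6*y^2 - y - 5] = -140*y^3 - 48*y - 12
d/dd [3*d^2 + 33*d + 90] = 6*d + 33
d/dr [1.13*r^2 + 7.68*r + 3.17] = 2.26*r + 7.68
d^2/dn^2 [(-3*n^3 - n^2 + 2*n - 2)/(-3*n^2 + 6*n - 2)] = 4*(45*n^3 - 36*n^2 - 18*n + 20)/(27*n^6 - 162*n^5 + 378*n^4 - 432*n^3 + 252*n^2 - 72*n + 8)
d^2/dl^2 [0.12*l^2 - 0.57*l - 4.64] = 0.240000000000000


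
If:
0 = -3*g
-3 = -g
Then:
No Solution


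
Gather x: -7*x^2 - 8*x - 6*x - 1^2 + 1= -7*x^2 - 14*x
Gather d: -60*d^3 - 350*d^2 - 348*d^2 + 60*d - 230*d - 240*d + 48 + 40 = -60*d^3 - 698*d^2 - 410*d + 88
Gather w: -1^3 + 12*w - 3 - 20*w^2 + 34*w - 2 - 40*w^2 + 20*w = -60*w^2 + 66*w - 6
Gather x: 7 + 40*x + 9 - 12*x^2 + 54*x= -12*x^2 + 94*x + 16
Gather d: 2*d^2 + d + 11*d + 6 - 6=2*d^2 + 12*d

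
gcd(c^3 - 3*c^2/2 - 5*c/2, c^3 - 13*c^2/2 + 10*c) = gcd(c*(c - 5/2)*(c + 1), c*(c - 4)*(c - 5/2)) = c^2 - 5*c/2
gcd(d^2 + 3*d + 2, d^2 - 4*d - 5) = d + 1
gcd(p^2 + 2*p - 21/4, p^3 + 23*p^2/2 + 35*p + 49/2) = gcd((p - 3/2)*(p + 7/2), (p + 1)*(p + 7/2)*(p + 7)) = p + 7/2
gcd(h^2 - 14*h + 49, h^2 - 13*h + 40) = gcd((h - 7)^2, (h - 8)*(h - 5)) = 1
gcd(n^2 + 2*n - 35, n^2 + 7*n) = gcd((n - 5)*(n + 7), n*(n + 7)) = n + 7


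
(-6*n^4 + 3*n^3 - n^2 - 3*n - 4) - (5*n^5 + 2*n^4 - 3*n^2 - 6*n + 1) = -5*n^5 - 8*n^4 + 3*n^3 + 2*n^2 + 3*n - 5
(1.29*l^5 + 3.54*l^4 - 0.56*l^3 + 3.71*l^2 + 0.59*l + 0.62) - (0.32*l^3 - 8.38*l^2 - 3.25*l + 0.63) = 1.29*l^5 + 3.54*l^4 - 0.88*l^3 + 12.09*l^2 + 3.84*l - 0.01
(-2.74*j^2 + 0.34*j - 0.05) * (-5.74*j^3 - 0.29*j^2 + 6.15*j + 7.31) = 15.7276*j^5 - 1.157*j^4 - 16.6626*j^3 - 17.9239*j^2 + 2.1779*j - 0.3655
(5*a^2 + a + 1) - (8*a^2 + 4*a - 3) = -3*a^2 - 3*a + 4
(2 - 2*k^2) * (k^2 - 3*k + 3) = -2*k^4 + 6*k^3 - 4*k^2 - 6*k + 6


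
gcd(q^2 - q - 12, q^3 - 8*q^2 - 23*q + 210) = 1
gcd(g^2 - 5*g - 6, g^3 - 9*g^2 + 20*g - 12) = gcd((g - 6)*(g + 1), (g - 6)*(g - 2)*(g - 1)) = g - 6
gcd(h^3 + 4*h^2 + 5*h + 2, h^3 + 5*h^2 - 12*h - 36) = h + 2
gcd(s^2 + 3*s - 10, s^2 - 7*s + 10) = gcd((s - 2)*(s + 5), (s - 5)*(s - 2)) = s - 2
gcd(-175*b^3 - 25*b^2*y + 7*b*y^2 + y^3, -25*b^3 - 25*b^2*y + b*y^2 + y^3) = -25*b^2 + y^2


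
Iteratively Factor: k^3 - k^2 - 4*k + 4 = (k + 2)*(k^2 - 3*k + 2) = (k - 1)*(k + 2)*(k - 2)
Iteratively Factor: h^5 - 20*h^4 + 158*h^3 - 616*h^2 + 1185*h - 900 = (h - 3)*(h^4 - 17*h^3 + 107*h^2 - 295*h + 300) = (h - 5)*(h - 3)*(h^3 - 12*h^2 + 47*h - 60) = (h - 5)*(h - 4)*(h - 3)*(h^2 - 8*h + 15) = (h - 5)*(h - 4)*(h - 3)^2*(h - 5)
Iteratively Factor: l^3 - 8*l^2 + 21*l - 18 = (l - 3)*(l^2 - 5*l + 6) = (l - 3)*(l - 2)*(l - 3)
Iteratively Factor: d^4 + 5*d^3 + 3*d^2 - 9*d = (d)*(d^3 + 5*d^2 + 3*d - 9) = d*(d - 1)*(d^2 + 6*d + 9) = d*(d - 1)*(d + 3)*(d + 3)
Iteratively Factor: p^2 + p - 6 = (p + 3)*(p - 2)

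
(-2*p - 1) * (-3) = 6*p + 3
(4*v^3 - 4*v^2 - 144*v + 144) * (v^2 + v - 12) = 4*v^5 - 196*v^3 + 48*v^2 + 1872*v - 1728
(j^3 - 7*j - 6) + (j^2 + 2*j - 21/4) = j^3 + j^2 - 5*j - 45/4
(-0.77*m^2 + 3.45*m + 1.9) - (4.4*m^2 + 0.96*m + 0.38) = -5.17*m^2 + 2.49*m + 1.52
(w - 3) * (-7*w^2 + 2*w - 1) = -7*w^3 + 23*w^2 - 7*w + 3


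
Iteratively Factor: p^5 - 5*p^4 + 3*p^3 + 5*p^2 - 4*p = (p - 1)*(p^4 - 4*p^3 - p^2 + 4*p) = (p - 4)*(p - 1)*(p^3 - p) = (p - 4)*(p - 1)*(p + 1)*(p^2 - p) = p*(p - 4)*(p - 1)*(p + 1)*(p - 1)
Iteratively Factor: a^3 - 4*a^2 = (a - 4)*(a^2) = a*(a - 4)*(a)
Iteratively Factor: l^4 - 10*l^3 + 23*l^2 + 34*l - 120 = (l - 3)*(l^3 - 7*l^2 + 2*l + 40) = (l - 4)*(l - 3)*(l^2 - 3*l - 10) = (l - 4)*(l - 3)*(l + 2)*(l - 5)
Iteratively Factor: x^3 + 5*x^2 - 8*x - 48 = (x + 4)*(x^2 + x - 12) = (x + 4)^2*(x - 3)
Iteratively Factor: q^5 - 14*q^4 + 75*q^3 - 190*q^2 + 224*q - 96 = (q - 2)*(q^4 - 12*q^3 + 51*q^2 - 88*q + 48) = (q - 3)*(q - 2)*(q^3 - 9*q^2 + 24*q - 16) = (q - 4)*(q - 3)*(q - 2)*(q^2 - 5*q + 4) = (q - 4)*(q - 3)*(q - 2)*(q - 1)*(q - 4)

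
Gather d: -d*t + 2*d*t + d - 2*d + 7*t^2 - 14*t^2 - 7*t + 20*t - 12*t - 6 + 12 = d*(t - 1) - 7*t^2 + t + 6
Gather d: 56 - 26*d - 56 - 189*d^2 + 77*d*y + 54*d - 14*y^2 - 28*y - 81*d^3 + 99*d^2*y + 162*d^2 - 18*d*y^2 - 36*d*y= -81*d^3 + d^2*(99*y - 27) + d*(-18*y^2 + 41*y + 28) - 14*y^2 - 28*y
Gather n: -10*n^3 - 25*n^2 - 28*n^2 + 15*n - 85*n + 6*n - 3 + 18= -10*n^3 - 53*n^2 - 64*n + 15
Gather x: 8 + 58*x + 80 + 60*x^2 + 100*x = 60*x^2 + 158*x + 88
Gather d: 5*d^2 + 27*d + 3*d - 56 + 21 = 5*d^2 + 30*d - 35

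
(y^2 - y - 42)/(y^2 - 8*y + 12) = (y^2 - y - 42)/(y^2 - 8*y + 12)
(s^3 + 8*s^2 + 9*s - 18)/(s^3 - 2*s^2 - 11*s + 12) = (s + 6)/(s - 4)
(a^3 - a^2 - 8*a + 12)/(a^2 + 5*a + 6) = (a^2 - 4*a + 4)/(a + 2)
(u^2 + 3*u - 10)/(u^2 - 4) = (u + 5)/(u + 2)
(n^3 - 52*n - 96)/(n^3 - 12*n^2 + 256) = (n^2 + 8*n + 12)/(n^2 - 4*n - 32)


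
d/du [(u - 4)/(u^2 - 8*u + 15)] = (u^2 - 8*u - 2*(u - 4)^2 + 15)/(u^2 - 8*u + 15)^2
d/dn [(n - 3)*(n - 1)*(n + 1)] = 3*n^2 - 6*n - 1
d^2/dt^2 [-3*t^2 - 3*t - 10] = -6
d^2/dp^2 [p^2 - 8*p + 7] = 2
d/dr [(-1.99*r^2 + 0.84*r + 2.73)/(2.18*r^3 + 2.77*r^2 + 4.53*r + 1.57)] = (4.3382*r^4 - 3.6624*r^3 - 29.1957*r^2 - 21.3728*r - 11.0481)/(4.7524*r^6 + 12.0772*r^5 + 27.4237*r^4 + 31.9414*r^3 + 29.2187*r^2 + 14.2242*r + 2.4649)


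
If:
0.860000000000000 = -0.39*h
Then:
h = -2.21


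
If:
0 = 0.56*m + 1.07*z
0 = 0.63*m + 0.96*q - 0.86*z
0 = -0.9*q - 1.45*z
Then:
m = 0.00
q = 0.00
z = 0.00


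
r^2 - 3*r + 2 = (r - 2)*(r - 1)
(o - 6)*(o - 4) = o^2 - 10*o + 24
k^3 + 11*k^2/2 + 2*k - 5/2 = (k - 1/2)*(k + 1)*(k + 5)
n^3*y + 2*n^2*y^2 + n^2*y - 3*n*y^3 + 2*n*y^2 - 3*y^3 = (n - y)*(n + 3*y)*(n*y + y)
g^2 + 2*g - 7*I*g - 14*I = (g + 2)*(g - 7*I)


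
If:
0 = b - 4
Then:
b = 4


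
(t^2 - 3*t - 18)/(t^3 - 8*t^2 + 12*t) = (t + 3)/(t*(t - 2))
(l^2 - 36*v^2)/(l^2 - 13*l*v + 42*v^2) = (-l - 6*v)/(-l + 7*v)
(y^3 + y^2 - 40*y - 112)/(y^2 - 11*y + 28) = (y^2 + 8*y + 16)/(y - 4)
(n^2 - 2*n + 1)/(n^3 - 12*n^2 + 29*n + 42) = (n^2 - 2*n + 1)/(n^3 - 12*n^2 + 29*n + 42)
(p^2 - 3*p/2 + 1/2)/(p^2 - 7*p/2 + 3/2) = (p - 1)/(p - 3)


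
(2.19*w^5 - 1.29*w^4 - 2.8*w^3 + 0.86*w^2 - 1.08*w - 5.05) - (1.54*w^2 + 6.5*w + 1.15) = 2.19*w^5 - 1.29*w^4 - 2.8*w^3 - 0.68*w^2 - 7.58*w - 6.2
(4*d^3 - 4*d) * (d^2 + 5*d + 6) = 4*d^5 + 20*d^4 + 20*d^3 - 20*d^2 - 24*d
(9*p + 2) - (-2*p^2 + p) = 2*p^2 + 8*p + 2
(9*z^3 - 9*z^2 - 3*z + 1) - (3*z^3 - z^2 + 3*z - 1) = 6*z^3 - 8*z^2 - 6*z + 2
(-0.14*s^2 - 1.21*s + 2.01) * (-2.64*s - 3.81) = 0.3696*s^3 + 3.7278*s^2 - 0.6963*s - 7.6581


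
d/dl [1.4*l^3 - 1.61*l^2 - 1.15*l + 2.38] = 4.2*l^2 - 3.22*l - 1.15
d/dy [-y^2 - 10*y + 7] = -2*y - 10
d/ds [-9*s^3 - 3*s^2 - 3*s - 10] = -27*s^2 - 6*s - 3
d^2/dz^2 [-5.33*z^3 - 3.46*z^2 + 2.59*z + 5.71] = -31.98*z - 6.92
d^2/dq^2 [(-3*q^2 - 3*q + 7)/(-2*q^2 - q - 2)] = 6*(2*q^3 - 40*q^2 - 26*q + 9)/(8*q^6 + 12*q^5 + 30*q^4 + 25*q^3 + 30*q^2 + 12*q + 8)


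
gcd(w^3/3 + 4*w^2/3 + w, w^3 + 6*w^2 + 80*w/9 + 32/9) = 1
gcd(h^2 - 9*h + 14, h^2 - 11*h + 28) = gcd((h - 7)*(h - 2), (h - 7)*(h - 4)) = h - 7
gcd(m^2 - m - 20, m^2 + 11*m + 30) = 1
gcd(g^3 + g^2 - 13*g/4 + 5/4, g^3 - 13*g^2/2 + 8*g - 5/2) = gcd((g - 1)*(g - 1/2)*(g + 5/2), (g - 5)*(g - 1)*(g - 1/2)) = g^2 - 3*g/2 + 1/2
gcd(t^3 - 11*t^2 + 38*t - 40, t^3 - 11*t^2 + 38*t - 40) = t^3 - 11*t^2 + 38*t - 40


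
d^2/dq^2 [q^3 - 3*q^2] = 6*q - 6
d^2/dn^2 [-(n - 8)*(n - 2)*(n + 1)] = 18 - 6*n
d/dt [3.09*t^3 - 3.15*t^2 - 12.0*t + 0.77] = 9.27*t^2 - 6.3*t - 12.0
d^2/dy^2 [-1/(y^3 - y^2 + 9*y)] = 2*(y*(3*y - 1)*(y^2 - y + 9) - (3*y^2 - 2*y + 9)^2)/(y^3*(y^2 - y + 9)^3)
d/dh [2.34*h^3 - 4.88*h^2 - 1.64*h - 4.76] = 7.02*h^2 - 9.76*h - 1.64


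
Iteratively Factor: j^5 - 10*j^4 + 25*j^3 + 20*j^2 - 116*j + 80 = (j - 1)*(j^4 - 9*j^3 + 16*j^2 + 36*j - 80) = (j - 2)*(j - 1)*(j^3 - 7*j^2 + 2*j + 40) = (j - 4)*(j - 2)*(j - 1)*(j^2 - 3*j - 10) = (j - 4)*(j - 2)*(j - 1)*(j + 2)*(j - 5)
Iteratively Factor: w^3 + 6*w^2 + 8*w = (w + 4)*(w^2 + 2*w) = (w + 2)*(w + 4)*(w)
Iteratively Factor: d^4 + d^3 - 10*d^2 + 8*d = (d)*(d^3 + d^2 - 10*d + 8) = d*(d - 1)*(d^2 + 2*d - 8) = d*(d - 1)*(d + 4)*(d - 2)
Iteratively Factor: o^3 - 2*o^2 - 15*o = (o - 5)*(o^2 + 3*o) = (o - 5)*(o + 3)*(o)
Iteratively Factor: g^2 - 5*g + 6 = (g - 3)*(g - 2)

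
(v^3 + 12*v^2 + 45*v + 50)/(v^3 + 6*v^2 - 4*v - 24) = (v^2 + 10*v + 25)/(v^2 + 4*v - 12)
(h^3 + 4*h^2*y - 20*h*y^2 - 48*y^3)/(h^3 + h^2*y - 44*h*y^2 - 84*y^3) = (-h + 4*y)/(-h + 7*y)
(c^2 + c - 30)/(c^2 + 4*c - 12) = (c - 5)/(c - 2)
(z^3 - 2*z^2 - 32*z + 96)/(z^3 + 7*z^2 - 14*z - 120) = (z - 4)/(z + 5)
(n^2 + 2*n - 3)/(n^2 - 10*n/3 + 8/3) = 3*(n^2 + 2*n - 3)/(3*n^2 - 10*n + 8)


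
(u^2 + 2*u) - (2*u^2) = -u^2 + 2*u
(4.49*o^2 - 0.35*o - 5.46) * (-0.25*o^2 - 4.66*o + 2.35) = -1.1225*o^4 - 20.8359*o^3 + 13.5475*o^2 + 24.6211*o - 12.831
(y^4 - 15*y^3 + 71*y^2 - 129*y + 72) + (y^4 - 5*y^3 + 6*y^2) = 2*y^4 - 20*y^3 + 77*y^2 - 129*y + 72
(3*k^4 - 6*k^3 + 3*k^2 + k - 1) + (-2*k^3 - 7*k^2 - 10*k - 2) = 3*k^4 - 8*k^3 - 4*k^2 - 9*k - 3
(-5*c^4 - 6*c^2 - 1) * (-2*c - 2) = 10*c^5 + 10*c^4 + 12*c^3 + 12*c^2 + 2*c + 2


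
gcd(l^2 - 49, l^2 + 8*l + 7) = l + 7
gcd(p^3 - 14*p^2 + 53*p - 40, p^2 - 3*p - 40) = p - 8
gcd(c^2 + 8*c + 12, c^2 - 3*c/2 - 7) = c + 2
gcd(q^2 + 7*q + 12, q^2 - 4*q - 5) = 1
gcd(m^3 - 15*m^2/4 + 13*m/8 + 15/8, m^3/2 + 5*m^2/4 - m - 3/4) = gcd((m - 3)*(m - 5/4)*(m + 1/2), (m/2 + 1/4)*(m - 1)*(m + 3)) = m + 1/2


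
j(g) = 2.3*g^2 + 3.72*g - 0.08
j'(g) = 4.6*g + 3.72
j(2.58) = 24.83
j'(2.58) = 15.59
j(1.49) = 10.57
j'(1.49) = 10.57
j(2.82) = 28.70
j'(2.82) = 16.69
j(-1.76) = 0.50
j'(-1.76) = -4.38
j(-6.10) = 62.81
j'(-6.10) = -24.34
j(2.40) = 22.10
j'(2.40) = 14.76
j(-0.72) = -1.57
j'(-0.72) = 0.41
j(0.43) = 1.94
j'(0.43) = 5.70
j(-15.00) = 461.62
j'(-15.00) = -65.28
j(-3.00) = 9.46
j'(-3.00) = -10.08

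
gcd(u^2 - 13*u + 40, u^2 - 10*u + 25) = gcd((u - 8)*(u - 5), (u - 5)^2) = u - 5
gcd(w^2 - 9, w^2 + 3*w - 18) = w - 3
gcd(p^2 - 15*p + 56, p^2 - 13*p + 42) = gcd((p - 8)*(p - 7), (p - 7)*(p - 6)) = p - 7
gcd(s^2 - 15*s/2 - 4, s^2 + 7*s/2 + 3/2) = s + 1/2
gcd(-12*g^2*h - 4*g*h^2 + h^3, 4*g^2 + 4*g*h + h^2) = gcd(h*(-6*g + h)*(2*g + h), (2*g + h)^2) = 2*g + h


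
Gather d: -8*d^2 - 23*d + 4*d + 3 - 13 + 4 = -8*d^2 - 19*d - 6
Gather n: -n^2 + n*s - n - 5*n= -n^2 + n*(s - 6)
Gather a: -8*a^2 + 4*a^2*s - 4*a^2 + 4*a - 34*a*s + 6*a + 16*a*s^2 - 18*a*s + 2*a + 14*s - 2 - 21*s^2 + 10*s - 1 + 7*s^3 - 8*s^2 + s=a^2*(4*s - 12) + a*(16*s^2 - 52*s + 12) + 7*s^3 - 29*s^2 + 25*s - 3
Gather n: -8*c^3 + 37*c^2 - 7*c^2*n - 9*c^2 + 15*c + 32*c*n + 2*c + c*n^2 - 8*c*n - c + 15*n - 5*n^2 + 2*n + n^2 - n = -8*c^3 + 28*c^2 + 16*c + n^2*(c - 4) + n*(-7*c^2 + 24*c + 16)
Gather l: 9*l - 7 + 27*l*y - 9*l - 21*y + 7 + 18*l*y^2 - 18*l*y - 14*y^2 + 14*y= l*(18*y^2 + 9*y) - 14*y^2 - 7*y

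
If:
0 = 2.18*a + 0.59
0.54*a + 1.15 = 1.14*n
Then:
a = -0.27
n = 0.88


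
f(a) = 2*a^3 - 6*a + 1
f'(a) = 6*a^2 - 6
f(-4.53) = -157.74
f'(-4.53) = 117.13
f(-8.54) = -1193.43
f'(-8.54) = 431.59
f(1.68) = 0.40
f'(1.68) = 10.93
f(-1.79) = 0.27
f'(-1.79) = 13.22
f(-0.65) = 4.35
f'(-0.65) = -3.46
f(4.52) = 158.57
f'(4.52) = 116.58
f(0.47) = -1.61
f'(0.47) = -4.67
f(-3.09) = -39.47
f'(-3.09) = 51.29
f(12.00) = 3385.00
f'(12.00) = 858.00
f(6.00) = 397.00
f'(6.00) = 210.00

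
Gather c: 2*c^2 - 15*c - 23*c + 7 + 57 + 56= 2*c^2 - 38*c + 120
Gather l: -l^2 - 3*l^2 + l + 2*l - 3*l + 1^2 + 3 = 4 - 4*l^2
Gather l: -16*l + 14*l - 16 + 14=-2*l - 2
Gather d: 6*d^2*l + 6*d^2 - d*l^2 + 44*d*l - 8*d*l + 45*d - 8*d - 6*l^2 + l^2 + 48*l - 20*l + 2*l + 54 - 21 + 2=d^2*(6*l + 6) + d*(-l^2 + 36*l + 37) - 5*l^2 + 30*l + 35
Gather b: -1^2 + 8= 7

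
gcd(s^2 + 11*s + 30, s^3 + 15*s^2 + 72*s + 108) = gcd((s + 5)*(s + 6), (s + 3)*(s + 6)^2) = s + 6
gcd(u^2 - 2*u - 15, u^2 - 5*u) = u - 5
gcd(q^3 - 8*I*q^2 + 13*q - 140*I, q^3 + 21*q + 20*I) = q^2 - I*q + 20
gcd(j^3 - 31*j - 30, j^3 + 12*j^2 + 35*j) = j + 5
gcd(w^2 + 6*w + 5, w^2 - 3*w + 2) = 1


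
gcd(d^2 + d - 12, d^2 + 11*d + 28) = d + 4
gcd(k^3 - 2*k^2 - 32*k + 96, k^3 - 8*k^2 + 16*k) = k^2 - 8*k + 16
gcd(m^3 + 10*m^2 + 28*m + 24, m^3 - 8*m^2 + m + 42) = m + 2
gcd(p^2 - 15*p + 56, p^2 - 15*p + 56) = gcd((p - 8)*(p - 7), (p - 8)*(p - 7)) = p^2 - 15*p + 56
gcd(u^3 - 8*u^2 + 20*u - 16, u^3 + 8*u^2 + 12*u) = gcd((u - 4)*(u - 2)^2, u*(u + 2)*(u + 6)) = 1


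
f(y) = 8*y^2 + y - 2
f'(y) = 16*y + 1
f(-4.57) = 160.51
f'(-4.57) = -72.12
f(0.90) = 5.38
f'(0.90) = 15.40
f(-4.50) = 155.50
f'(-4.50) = -71.00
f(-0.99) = 4.85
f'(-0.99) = -14.84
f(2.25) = 40.75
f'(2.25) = 37.00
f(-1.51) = 14.73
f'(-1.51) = -23.16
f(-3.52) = 93.60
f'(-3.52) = -55.32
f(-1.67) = 18.64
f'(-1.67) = -25.72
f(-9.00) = 637.00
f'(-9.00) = -143.00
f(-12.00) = 1138.00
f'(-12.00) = -191.00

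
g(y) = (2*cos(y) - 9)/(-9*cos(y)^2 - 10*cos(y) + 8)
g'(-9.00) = 0.39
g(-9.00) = -1.12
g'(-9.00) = 0.39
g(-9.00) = -1.12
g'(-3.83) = -0.37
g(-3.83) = -1.02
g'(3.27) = 0.16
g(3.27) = -1.21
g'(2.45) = -0.36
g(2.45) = -1.02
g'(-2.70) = 0.40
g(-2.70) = -1.12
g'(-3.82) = -0.37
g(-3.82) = -1.02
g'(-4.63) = 0.79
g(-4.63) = -1.05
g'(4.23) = 0.04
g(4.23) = -0.93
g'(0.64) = 3.40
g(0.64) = 1.27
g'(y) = (-18*sin(y)*cos(y) - 10*sin(y))*(2*cos(y) - 9)/(-9*cos(y)^2 - 10*cos(y) + 8)^2 - 2*sin(y)/(-9*cos(y)^2 - 10*cos(y) + 8) = 2*(-9*cos(y)^2 + 81*cos(y) + 37)*sin(y)/(-9*sin(y)^2 + 10*cos(y) + 1)^2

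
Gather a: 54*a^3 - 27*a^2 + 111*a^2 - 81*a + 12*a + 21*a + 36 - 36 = 54*a^3 + 84*a^2 - 48*a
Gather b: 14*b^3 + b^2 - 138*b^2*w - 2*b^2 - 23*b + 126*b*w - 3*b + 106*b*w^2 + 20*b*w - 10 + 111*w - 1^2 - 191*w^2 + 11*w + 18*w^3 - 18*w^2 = 14*b^3 + b^2*(-138*w - 1) + b*(106*w^2 + 146*w - 26) + 18*w^3 - 209*w^2 + 122*w - 11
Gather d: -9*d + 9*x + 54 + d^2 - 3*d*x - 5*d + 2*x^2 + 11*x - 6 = d^2 + d*(-3*x - 14) + 2*x^2 + 20*x + 48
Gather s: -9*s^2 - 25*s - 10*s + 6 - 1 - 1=-9*s^2 - 35*s + 4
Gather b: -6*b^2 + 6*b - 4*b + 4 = -6*b^2 + 2*b + 4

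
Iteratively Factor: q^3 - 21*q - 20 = (q + 4)*(q^2 - 4*q - 5) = (q - 5)*(q + 4)*(q + 1)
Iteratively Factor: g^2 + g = (g + 1)*(g)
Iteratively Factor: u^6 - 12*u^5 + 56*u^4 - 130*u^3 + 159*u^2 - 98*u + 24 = (u - 2)*(u^5 - 10*u^4 + 36*u^3 - 58*u^2 + 43*u - 12) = (u - 2)*(u - 1)*(u^4 - 9*u^3 + 27*u^2 - 31*u + 12) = (u - 3)*(u - 2)*(u - 1)*(u^3 - 6*u^2 + 9*u - 4) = (u - 4)*(u - 3)*(u - 2)*(u - 1)*(u^2 - 2*u + 1) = (u - 4)*(u - 3)*(u - 2)*(u - 1)^2*(u - 1)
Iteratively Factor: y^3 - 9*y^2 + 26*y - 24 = (y - 3)*(y^2 - 6*y + 8) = (y - 3)*(y - 2)*(y - 4)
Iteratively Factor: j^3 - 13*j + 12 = (j - 1)*(j^2 + j - 12) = (j - 3)*(j - 1)*(j + 4)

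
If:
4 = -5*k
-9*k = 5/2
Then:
No Solution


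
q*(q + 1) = q^2 + q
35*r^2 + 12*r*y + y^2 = (5*r + y)*(7*r + y)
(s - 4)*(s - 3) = s^2 - 7*s + 12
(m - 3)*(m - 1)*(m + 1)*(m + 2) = m^4 - m^3 - 7*m^2 + m + 6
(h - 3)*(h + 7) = h^2 + 4*h - 21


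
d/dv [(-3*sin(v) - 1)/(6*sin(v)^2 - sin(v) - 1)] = 2*cos(v)/(2*sin(v) - 1)^2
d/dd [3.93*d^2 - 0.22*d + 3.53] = 7.86*d - 0.22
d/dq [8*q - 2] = 8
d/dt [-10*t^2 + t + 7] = 1 - 20*t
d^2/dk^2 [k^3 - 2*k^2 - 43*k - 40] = 6*k - 4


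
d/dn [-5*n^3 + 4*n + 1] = 4 - 15*n^2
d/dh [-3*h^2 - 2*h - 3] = -6*h - 2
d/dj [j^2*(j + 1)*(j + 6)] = j*(4*j^2 + 21*j + 12)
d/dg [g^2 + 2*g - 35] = 2*g + 2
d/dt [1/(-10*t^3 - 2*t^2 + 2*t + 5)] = 2*(15*t^2 + 2*t - 1)/(10*t^3 + 2*t^2 - 2*t - 5)^2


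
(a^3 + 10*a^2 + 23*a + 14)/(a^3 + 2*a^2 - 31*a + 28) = (a^2 + 3*a + 2)/(a^2 - 5*a + 4)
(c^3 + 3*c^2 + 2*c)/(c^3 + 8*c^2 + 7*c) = (c + 2)/(c + 7)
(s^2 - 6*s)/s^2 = (s - 6)/s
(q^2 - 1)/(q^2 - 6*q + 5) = (q + 1)/(q - 5)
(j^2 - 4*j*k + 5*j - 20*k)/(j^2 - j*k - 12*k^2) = (j + 5)/(j + 3*k)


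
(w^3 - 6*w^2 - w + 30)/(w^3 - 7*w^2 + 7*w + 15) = (w + 2)/(w + 1)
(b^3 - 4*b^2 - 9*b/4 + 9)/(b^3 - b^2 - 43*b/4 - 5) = (4*b^2 - 9)/(4*b^2 + 12*b + 5)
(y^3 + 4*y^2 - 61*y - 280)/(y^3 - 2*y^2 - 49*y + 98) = (y^2 - 3*y - 40)/(y^2 - 9*y + 14)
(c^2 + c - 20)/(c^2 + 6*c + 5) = (c - 4)/(c + 1)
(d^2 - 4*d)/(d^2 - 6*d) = (d - 4)/(d - 6)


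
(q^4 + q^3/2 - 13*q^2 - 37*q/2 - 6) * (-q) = -q^5 - q^4/2 + 13*q^3 + 37*q^2/2 + 6*q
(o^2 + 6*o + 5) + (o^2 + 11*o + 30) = 2*o^2 + 17*o + 35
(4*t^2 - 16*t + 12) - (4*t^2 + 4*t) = 12 - 20*t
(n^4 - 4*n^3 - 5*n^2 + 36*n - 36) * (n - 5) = n^5 - 9*n^4 + 15*n^3 + 61*n^2 - 216*n + 180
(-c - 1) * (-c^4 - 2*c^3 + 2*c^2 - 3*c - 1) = c^5 + 3*c^4 + c^2 + 4*c + 1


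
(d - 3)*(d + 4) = d^2 + d - 12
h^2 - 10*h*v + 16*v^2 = (h - 8*v)*(h - 2*v)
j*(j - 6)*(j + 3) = j^3 - 3*j^2 - 18*j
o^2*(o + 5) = o^3 + 5*o^2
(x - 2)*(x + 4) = x^2 + 2*x - 8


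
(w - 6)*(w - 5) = w^2 - 11*w + 30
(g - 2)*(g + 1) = g^2 - g - 2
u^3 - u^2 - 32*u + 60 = (u - 5)*(u - 2)*(u + 6)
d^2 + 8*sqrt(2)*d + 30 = (d + 3*sqrt(2))*(d + 5*sqrt(2))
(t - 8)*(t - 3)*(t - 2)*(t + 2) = t^4 - 11*t^3 + 20*t^2 + 44*t - 96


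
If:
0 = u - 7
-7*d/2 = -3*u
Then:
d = 6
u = 7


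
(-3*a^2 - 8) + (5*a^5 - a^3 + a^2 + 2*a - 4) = 5*a^5 - a^3 - 2*a^2 + 2*a - 12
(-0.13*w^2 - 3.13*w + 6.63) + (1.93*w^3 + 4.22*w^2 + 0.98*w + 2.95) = 1.93*w^3 + 4.09*w^2 - 2.15*w + 9.58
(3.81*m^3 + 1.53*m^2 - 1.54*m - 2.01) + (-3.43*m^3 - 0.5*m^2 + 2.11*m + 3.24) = 0.38*m^3 + 1.03*m^2 + 0.57*m + 1.23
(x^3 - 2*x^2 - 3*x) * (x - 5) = x^4 - 7*x^3 + 7*x^2 + 15*x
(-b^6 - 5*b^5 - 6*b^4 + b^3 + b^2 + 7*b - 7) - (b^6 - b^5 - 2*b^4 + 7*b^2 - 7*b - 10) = -2*b^6 - 4*b^5 - 4*b^4 + b^3 - 6*b^2 + 14*b + 3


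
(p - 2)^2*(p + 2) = p^3 - 2*p^2 - 4*p + 8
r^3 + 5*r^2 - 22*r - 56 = (r - 4)*(r + 2)*(r + 7)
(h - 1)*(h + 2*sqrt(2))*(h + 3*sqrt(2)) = h^3 - h^2 + 5*sqrt(2)*h^2 - 5*sqrt(2)*h + 12*h - 12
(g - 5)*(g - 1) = g^2 - 6*g + 5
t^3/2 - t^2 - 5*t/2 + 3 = (t/2 + 1)*(t - 3)*(t - 1)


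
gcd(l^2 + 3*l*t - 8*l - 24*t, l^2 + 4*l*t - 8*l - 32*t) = l - 8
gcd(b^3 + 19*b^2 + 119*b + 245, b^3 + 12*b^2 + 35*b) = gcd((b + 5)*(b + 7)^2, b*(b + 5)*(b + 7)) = b^2 + 12*b + 35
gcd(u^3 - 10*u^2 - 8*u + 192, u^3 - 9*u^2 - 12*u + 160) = u^2 - 4*u - 32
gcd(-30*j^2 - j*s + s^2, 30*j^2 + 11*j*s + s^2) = 5*j + s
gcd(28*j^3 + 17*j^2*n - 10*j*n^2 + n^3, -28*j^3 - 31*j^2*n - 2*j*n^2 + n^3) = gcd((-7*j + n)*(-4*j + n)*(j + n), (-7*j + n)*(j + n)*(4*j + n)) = 7*j^2 + 6*j*n - n^2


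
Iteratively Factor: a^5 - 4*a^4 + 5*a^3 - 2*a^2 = (a)*(a^4 - 4*a^3 + 5*a^2 - 2*a) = a^2*(a^3 - 4*a^2 + 5*a - 2) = a^2*(a - 2)*(a^2 - 2*a + 1) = a^2*(a - 2)*(a - 1)*(a - 1)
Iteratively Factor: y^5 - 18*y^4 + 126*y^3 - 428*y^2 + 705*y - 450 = (y - 2)*(y^4 - 16*y^3 + 94*y^2 - 240*y + 225) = (y - 3)*(y - 2)*(y^3 - 13*y^2 + 55*y - 75) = (y - 5)*(y - 3)*(y - 2)*(y^2 - 8*y + 15) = (y - 5)^2*(y - 3)*(y - 2)*(y - 3)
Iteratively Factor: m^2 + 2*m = (m)*(m + 2)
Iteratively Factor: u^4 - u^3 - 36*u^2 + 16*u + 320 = (u + 4)*(u^3 - 5*u^2 - 16*u + 80) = (u - 5)*(u + 4)*(u^2 - 16) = (u - 5)*(u - 4)*(u + 4)*(u + 4)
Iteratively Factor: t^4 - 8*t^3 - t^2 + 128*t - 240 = (t - 5)*(t^3 - 3*t^2 - 16*t + 48) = (t - 5)*(t + 4)*(t^2 - 7*t + 12) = (t - 5)*(t - 4)*(t + 4)*(t - 3)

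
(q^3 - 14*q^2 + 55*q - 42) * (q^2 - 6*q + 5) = q^5 - 20*q^4 + 144*q^3 - 442*q^2 + 527*q - 210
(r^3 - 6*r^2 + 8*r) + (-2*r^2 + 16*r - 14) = r^3 - 8*r^2 + 24*r - 14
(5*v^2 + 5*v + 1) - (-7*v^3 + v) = 7*v^3 + 5*v^2 + 4*v + 1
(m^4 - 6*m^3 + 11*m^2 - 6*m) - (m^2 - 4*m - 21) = m^4 - 6*m^3 + 10*m^2 - 2*m + 21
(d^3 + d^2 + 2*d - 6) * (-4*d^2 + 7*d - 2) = -4*d^5 + 3*d^4 - 3*d^3 + 36*d^2 - 46*d + 12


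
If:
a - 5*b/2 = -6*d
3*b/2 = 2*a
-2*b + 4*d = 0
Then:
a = 0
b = 0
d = 0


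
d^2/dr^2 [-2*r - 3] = 0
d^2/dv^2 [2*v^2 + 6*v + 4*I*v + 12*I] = 4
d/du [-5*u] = -5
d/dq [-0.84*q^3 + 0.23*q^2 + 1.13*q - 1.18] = -2.52*q^2 + 0.46*q + 1.13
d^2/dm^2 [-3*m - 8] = 0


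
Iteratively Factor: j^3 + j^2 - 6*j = (j + 3)*(j^2 - 2*j) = (j - 2)*(j + 3)*(j)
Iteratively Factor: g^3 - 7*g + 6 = (g - 2)*(g^2 + 2*g - 3) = (g - 2)*(g - 1)*(g + 3)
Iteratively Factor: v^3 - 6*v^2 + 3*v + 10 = (v - 2)*(v^2 - 4*v - 5) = (v - 5)*(v - 2)*(v + 1)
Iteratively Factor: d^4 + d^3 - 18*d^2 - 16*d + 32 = (d + 2)*(d^3 - d^2 - 16*d + 16) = (d - 4)*(d + 2)*(d^2 + 3*d - 4) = (d - 4)*(d + 2)*(d + 4)*(d - 1)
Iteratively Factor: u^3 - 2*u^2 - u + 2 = (u + 1)*(u^2 - 3*u + 2) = (u - 1)*(u + 1)*(u - 2)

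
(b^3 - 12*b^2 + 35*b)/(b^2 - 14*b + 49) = b*(b - 5)/(b - 7)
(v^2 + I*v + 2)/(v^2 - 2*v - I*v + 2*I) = (v + 2*I)/(v - 2)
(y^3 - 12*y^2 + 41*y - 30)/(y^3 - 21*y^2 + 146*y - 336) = (y^2 - 6*y + 5)/(y^2 - 15*y + 56)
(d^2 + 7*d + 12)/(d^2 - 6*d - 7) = (d^2 + 7*d + 12)/(d^2 - 6*d - 7)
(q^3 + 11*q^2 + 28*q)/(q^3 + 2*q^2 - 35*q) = (q + 4)/(q - 5)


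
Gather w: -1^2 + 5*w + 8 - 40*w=7 - 35*w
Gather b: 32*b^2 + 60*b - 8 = 32*b^2 + 60*b - 8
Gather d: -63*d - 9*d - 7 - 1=-72*d - 8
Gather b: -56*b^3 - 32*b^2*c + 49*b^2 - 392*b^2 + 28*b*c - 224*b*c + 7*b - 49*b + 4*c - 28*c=-56*b^3 + b^2*(-32*c - 343) + b*(-196*c - 42) - 24*c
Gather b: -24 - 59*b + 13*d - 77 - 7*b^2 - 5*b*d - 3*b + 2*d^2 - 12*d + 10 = -7*b^2 + b*(-5*d - 62) + 2*d^2 + d - 91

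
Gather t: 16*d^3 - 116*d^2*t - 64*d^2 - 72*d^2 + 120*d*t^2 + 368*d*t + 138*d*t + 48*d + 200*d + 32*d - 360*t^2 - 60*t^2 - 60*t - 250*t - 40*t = 16*d^3 - 136*d^2 + 280*d + t^2*(120*d - 420) + t*(-116*d^2 + 506*d - 350)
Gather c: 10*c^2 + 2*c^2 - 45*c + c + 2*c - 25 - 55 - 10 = 12*c^2 - 42*c - 90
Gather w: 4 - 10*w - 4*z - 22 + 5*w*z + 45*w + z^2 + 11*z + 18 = w*(5*z + 35) + z^2 + 7*z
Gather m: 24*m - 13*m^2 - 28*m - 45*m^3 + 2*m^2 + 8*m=-45*m^3 - 11*m^2 + 4*m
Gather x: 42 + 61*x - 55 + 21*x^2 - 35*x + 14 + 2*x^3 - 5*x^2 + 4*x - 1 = 2*x^3 + 16*x^2 + 30*x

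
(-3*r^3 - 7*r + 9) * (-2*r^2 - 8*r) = 6*r^5 + 24*r^4 + 14*r^3 + 38*r^2 - 72*r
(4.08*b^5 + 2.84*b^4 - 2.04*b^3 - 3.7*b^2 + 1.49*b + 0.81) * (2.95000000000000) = 12.036*b^5 + 8.378*b^4 - 6.018*b^3 - 10.915*b^2 + 4.3955*b + 2.3895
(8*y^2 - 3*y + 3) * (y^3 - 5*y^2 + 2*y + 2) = 8*y^5 - 43*y^4 + 34*y^3 - 5*y^2 + 6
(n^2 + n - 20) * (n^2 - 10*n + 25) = n^4 - 9*n^3 - 5*n^2 + 225*n - 500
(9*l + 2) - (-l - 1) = 10*l + 3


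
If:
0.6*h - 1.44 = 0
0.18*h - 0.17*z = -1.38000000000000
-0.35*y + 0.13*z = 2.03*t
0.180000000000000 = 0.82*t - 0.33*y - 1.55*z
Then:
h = 2.40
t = 6.59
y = -34.24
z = 10.66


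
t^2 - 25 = (t - 5)*(t + 5)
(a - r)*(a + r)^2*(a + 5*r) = a^4 + 6*a^3*r + 4*a^2*r^2 - 6*a*r^3 - 5*r^4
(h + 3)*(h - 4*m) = h^2 - 4*h*m + 3*h - 12*m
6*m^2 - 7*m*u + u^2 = (-6*m + u)*(-m + u)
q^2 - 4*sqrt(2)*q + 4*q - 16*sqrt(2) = (q + 4)*(q - 4*sqrt(2))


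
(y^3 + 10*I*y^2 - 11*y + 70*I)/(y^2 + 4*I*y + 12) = (y^2 + 12*I*y - 35)/(y + 6*I)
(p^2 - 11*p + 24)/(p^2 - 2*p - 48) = (p - 3)/(p + 6)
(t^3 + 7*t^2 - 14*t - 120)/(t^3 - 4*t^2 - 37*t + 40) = (t^2 + 2*t - 24)/(t^2 - 9*t + 8)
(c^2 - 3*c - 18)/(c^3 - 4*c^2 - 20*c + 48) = (c + 3)/(c^2 + 2*c - 8)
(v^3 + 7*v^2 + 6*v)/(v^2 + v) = v + 6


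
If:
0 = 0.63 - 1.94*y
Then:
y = 0.32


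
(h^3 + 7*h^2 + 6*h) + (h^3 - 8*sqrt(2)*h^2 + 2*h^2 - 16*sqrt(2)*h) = 2*h^3 - 8*sqrt(2)*h^2 + 9*h^2 - 16*sqrt(2)*h + 6*h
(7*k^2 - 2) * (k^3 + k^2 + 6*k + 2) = 7*k^5 + 7*k^4 + 40*k^3 + 12*k^2 - 12*k - 4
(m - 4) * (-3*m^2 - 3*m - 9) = -3*m^3 + 9*m^2 + 3*m + 36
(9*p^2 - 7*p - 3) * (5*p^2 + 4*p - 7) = 45*p^4 + p^3 - 106*p^2 + 37*p + 21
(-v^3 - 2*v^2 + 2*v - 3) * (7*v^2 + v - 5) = -7*v^5 - 15*v^4 + 17*v^3 - 9*v^2 - 13*v + 15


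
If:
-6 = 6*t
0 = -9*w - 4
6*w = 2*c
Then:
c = -4/3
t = -1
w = -4/9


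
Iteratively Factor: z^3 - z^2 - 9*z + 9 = (z - 1)*(z^2 - 9) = (z - 3)*(z - 1)*(z + 3)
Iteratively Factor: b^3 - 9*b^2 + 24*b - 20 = (b - 2)*(b^2 - 7*b + 10) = (b - 5)*(b - 2)*(b - 2)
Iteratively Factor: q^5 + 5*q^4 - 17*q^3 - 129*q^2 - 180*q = (q)*(q^4 + 5*q^3 - 17*q^2 - 129*q - 180) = q*(q + 4)*(q^3 + q^2 - 21*q - 45) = q*(q - 5)*(q + 4)*(q^2 + 6*q + 9) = q*(q - 5)*(q + 3)*(q + 4)*(q + 3)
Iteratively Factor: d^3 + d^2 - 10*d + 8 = (d + 4)*(d^2 - 3*d + 2) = (d - 2)*(d + 4)*(d - 1)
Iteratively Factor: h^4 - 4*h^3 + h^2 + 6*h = (h - 2)*(h^3 - 2*h^2 - 3*h) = (h - 3)*(h - 2)*(h^2 + h) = (h - 3)*(h - 2)*(h + 1)*(h)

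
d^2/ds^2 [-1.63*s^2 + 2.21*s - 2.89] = -3.26000000000000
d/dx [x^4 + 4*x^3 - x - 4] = 4*x^3 + 12*x^2 - 1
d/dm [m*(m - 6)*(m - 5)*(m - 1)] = 4*m^3 - 36*m^2 + 82*m - 30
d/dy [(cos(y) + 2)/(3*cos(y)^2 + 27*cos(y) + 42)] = sin(y)/(3*(cos(y) + 7)^2)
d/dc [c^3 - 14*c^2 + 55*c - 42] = 3*c^2 - 28*c + 55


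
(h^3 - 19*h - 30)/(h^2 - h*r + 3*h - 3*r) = (-h^2 + 3*h + 10)/(-h + r)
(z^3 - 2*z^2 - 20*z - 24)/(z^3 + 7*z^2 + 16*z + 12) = (z - 6)/(z + 3)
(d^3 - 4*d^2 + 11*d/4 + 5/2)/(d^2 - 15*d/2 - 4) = (d^2 - 9*d/2 + 5)/(d - 8)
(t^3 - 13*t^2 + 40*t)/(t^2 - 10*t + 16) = t*(t - 5)/(t - 2)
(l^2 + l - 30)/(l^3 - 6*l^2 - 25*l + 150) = (l + 6)/(l^2 - l - 30)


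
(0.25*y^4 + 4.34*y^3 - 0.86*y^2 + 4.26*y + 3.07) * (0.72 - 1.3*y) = -0.325*y^5 - 5.462*y^4 + 4.2428*y^3 - 6.1572*y^2 - 0.9238*y + 2.2104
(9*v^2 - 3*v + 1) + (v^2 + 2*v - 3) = 10*v^2 - v - 2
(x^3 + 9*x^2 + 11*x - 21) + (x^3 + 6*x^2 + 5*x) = 2*x^3 + 15*x^2 + 16*x - 21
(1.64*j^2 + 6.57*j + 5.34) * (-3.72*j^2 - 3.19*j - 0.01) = -6.1008*j^4 - 29.672*j^3 - 40.8395*j^2 - 17.1003*j - 0.0534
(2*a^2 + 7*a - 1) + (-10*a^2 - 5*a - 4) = -8*a^2 + 2*a - 5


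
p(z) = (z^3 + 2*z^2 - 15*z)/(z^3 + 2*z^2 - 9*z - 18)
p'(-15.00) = -0.00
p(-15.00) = 0.96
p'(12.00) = 0.00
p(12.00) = 0.97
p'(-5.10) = -0.74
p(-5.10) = 0.08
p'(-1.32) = 10.85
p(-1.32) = -4.25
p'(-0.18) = 1.06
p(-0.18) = -0.17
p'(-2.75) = -85.33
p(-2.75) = 33.00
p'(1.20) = 0.25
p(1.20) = 0.55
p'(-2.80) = -140.62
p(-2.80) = 38.50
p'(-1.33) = 11.21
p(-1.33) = -4.36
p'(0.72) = 0.38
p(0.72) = 0.41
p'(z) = (-3*z^2 - 4*z + 9)*(z^3 + 2*z^2 - 15*z)/(z^3 + 2*z^2 - 9*z - 18)^2 + (3*z^2 + 4*z - 15)/(z^3 + 2*z^2 - 9*z - 18)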